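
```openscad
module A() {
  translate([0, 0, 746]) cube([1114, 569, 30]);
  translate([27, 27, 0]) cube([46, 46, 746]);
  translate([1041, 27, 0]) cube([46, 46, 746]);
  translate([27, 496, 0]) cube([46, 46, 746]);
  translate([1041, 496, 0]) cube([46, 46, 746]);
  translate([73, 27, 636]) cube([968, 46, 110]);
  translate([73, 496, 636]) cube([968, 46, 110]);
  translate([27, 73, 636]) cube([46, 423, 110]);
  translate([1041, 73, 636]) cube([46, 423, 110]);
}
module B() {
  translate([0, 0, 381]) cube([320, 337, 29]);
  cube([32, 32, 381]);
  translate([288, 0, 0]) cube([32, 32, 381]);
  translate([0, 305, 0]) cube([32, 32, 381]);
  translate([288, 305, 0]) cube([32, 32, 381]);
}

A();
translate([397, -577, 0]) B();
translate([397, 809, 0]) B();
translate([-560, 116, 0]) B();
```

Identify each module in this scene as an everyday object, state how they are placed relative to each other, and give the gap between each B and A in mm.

A is a table. B is a stool. Three stools sit around the table at the −y, +y, −x sides. The gap between each stool and the table is 240 mm.

Each stool's nearest face is 240 mm from the table's bounding box.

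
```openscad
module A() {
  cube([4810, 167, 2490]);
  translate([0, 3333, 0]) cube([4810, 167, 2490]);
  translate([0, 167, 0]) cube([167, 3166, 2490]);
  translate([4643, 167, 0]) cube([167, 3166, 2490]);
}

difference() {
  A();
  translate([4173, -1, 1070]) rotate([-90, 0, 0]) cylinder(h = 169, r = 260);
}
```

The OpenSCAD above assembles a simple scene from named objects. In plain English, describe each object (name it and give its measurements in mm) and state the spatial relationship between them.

A is the wall frame of a small rectangular building: four walls, each 2490 mm tall and 167 mm thick, enclosing a footprint 4810 mm (x) by 3500 mm (y) outside-to-outside, with no floor or roof. The front and back walls (the −y and +y sides) span the full width; the two side walls fit between them.

The house frame has a circular hole of radius 260 mm through its front wall, centred at (x = 4173, z = 1070).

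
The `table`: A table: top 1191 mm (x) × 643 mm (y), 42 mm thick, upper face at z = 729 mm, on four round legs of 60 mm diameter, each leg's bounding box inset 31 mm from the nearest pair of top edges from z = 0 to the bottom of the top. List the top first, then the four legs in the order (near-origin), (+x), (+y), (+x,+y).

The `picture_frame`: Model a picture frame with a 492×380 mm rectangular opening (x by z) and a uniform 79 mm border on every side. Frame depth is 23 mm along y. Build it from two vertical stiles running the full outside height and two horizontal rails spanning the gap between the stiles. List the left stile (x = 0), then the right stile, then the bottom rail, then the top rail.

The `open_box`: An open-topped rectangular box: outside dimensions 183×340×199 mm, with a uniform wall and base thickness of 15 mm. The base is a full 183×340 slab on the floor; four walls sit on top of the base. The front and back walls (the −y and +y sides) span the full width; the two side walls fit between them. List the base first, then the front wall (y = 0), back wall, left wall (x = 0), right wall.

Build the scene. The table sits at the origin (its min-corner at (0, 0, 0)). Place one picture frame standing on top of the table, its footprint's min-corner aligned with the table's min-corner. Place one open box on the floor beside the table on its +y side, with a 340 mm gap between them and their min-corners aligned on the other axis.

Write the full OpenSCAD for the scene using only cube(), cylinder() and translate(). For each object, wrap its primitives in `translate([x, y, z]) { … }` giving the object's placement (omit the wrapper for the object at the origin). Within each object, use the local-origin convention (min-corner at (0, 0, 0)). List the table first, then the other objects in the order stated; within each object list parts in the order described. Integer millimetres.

translate([0, 0, 687]) cube([1191, 643, 42]);
translate([61, 61, 0]) cylinder(h = 687, r = 30);
translate([1130, 61, 0]) cylinder(h = 687, r = 30);
translate([61, 582, 0]) cylinder(h = 687, r = 30);
translate([1130, 582, 0]) cylinder(h = 687, r = 30);
translate([0, 0, 729]) {
  cube([79, 23, 538]);
  translate([571, 0, 0]) cube([79, 23, 538]);
  translate([79, 0, 0]) cube([492, 23, 79]);
  translate([79, 0, 459]) cube([492, 23, 79]);
}
translate([0, 983, 0]) {
  cube([183, 340, 15]);
  translate([0, 0, 15]) cube([183, 15, 184]);
  translate([0, 325, 15]) cube([183, 15, 184]);
  translate([0, 15, 15]) cube([15, 310, 184]);
  translate([168, 15, 15]) cube([15, 310, 184]);
}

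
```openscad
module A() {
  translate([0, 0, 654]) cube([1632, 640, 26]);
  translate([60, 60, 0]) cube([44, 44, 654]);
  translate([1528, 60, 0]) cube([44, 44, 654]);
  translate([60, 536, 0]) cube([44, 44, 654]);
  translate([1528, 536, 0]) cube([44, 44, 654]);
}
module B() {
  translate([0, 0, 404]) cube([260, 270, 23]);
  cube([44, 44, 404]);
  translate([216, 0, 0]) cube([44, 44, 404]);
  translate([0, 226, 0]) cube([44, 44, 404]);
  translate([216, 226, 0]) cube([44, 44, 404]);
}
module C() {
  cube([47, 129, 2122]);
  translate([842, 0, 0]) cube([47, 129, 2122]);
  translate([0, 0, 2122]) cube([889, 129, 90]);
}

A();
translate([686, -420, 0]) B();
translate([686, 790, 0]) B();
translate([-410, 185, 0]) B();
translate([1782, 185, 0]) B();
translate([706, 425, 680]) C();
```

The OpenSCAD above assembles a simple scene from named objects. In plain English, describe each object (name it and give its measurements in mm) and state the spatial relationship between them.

A is a table: top 1632 mm (x) × 640 mm (y), 26 mm thick, upper face at z = 680 mm, on four 44×44 mm square legs, each inset 60 mm from the nearest pair of top edges, running from z = 0 to the bottom of the top.

B is a four-legged stool. The seat is 260×270 mm, 23 mm thick, top at z = 427 mm. It stands on four square legs, each 44×44 mm in cross-section, from z = 0 to the seat underside, each flush with a corner of the seat.

C is a rectangular door frame: two vertical jambs of 47×129 mm section, 2122 mm tall, with a clear opening 795 mm wide between their inner faces. A header 90 mm tall and 129 mm deep lies on top of the jambs and spans the full outside width.

Four stools sit around the table at the −y, +y, −x, +x sides. The door frame is on top of the table.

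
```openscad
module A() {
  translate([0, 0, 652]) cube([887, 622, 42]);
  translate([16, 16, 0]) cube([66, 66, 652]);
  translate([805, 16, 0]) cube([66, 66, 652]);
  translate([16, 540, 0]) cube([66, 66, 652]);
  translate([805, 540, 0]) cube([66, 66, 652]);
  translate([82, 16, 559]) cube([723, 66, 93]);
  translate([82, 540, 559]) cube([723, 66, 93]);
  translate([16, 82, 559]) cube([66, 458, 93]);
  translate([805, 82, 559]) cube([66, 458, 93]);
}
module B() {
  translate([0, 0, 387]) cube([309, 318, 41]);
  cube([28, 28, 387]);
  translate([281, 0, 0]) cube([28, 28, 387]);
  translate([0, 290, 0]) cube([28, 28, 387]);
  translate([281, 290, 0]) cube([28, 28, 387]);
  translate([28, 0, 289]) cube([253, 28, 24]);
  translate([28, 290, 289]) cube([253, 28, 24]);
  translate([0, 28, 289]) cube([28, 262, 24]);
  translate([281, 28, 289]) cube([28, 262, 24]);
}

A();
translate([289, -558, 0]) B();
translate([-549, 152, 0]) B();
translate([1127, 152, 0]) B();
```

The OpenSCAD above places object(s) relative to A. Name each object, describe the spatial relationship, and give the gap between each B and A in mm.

A is a table. B is a stool. Three stools sit around the table at the −y, −x, +x sides. The gap between each stool and the table is 240 mm.

Each stool's nearest face is 240 mm from the table's bounding box.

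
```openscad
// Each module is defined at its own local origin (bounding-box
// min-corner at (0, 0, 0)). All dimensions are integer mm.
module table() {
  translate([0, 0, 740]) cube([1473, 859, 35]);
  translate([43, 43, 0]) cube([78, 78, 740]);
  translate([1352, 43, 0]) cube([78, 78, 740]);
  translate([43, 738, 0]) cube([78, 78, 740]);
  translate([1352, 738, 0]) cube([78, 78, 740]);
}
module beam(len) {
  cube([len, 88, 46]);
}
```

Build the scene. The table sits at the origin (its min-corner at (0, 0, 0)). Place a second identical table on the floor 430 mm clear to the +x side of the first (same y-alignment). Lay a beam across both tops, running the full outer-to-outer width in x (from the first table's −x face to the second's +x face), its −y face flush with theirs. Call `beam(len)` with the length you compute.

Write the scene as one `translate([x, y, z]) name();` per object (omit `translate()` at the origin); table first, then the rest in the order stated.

table();
translate([1903, 0, 0]) table();
translate([0, 0, 775]) beam(3376);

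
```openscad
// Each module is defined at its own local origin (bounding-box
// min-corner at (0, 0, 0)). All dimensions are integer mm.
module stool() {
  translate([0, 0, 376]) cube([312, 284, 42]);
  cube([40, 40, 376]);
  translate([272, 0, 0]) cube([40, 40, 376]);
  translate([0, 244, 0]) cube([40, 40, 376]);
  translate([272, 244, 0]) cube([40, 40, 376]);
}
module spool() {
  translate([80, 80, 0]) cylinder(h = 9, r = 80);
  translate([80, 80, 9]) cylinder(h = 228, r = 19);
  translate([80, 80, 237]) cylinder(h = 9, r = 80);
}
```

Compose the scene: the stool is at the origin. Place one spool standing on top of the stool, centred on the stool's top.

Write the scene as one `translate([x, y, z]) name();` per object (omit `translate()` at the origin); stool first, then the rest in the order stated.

stool();
translate([76, 62, 418]) spool();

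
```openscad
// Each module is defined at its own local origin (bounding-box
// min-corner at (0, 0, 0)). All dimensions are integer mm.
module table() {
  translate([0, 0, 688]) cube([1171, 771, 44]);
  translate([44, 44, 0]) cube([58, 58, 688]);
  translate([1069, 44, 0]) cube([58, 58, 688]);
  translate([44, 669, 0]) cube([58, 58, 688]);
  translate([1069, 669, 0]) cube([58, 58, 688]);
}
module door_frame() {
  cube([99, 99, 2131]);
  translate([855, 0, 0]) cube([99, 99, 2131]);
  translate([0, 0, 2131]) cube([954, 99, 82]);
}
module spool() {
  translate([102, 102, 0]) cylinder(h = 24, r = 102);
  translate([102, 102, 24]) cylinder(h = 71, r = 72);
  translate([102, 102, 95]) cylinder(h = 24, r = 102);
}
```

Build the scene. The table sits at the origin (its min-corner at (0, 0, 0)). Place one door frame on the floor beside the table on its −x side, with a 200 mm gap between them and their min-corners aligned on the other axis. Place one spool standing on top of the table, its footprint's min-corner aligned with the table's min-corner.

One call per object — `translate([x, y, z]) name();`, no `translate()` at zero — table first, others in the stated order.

table();
translate([-1154, 0, 0]) door_frame();
translate([0, 0, 732]) spool();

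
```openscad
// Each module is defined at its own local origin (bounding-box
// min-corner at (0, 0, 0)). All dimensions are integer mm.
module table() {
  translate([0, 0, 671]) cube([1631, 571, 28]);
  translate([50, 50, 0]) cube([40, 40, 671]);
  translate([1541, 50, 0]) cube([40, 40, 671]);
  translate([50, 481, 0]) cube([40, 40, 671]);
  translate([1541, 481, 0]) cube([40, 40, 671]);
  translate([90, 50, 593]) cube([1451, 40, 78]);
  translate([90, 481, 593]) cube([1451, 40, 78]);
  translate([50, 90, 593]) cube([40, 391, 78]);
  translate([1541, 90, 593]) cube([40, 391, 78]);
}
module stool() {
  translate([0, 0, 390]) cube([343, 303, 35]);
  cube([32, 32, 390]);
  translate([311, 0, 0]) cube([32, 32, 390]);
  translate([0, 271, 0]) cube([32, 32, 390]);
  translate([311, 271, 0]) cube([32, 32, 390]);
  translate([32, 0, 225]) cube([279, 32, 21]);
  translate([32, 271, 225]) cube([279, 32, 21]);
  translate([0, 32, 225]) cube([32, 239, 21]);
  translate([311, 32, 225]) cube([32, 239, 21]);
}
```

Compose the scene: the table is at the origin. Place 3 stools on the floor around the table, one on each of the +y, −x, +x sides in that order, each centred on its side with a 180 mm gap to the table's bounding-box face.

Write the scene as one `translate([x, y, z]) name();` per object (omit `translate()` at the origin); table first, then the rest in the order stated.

table();
translate([644, 751, 0]) stool();
translate([-523, 134, 0]) stool();
translate([1811, 134, 0]) stool();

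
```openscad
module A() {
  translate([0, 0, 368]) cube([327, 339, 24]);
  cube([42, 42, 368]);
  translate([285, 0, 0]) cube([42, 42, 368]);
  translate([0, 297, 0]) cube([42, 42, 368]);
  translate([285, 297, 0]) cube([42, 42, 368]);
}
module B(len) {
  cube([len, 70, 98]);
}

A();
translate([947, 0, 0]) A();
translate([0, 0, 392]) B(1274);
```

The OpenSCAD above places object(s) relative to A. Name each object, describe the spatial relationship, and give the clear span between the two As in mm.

A is a stool. B is a beam. A beam spans the tops of two stools. The clear span between the two stools is 620 mm.

Second stool starts at x = 947; first ends at x = 327; clear span = 947 − 327 = 620 mm.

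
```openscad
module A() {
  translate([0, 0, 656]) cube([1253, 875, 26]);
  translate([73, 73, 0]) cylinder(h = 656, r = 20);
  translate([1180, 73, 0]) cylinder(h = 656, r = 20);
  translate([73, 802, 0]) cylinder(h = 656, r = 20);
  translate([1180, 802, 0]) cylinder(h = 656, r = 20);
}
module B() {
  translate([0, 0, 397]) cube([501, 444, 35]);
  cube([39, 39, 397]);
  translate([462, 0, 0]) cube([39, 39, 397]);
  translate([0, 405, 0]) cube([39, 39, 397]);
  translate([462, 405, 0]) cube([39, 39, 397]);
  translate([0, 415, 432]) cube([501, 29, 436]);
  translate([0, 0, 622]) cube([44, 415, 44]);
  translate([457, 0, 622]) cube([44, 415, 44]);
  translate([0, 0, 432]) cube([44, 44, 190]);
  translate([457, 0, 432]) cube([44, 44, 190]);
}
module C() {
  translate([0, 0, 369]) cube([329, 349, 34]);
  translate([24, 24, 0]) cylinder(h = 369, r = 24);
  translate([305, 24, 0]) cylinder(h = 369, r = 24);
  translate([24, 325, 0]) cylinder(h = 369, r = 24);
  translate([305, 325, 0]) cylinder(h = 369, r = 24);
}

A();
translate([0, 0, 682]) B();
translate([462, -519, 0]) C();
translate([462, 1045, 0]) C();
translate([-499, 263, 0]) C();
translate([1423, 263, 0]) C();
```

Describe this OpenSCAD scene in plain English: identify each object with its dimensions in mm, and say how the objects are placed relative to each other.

A is a table with a 1253×875 mm rectangular top, 26 mm thick, top surface at z = 682 mm, supported by four round legs of 40 mm diameter, each leg's bounding box inset 53 mm from the nearest pair of top edges, running from the floor.

B is a chair: 501×444 mm seat, 35 mm thick, top at z = 432 mm, on four 39 mm square corner legs flush with the seat edges. A 29 mm thick backrest slab spans the full seat width, extending 436 mm above the seat top, its back face flush with the seat's +y edge. Two armrests of 44×44 mm section run along each side from the seat's front edge to the front of the backrest, top faces 234 mm above the seat top and outer faces flush with the seat's x-edges; a 44×44 mm post under the front of each armrest stands on the seat at the front corner.

C is a four-legged stool. The seat is a 329×349×34 mm slab whose top surface is at z = 403 mm; four round legs, each 48 mm in diameter, run from the floor (z = 0) to the underside of the seat, each leg's axis is inset half a diameter from the nearest pair of seat edges (so the leg's bounding box is flush with the corner).

The chair is on top of the table. Four stools sit around the table at the −y, +y, −x, +x sides.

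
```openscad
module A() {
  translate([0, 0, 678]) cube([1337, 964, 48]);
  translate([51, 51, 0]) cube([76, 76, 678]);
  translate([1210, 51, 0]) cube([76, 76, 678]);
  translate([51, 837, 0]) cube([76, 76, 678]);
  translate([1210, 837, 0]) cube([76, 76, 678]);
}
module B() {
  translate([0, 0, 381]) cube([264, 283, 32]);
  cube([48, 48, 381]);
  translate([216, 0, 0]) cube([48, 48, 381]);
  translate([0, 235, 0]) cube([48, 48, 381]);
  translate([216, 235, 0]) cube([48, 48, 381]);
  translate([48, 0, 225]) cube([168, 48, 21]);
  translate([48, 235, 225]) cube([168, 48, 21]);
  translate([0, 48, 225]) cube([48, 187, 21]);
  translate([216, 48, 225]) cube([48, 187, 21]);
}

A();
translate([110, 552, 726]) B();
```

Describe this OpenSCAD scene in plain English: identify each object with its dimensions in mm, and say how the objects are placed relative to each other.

A is a rectangular dining table. The top is 1337×964×48 mm with its upper surface at z = 726 mm. It stands on four 76×76 mm square legs, each inset 51 mm from the nearest pair of top edges, running from the floor to the underside of the top.

B is a four-legged stool. The seat is 264×283 mm, 32 mm thick, top at z = 413 mm. It stands on four square legs, each 48×48 mm in cross-section, from z = 0 to the seat underside, each flush with a corner of the seat. Four stretchers, 48 mm wide and 21 mm tall, connect adjacent legs with their undersides at z = 225 mm, each running between the inner faces of the legs it joins and aligned with the legs' outer faces on the other axis.

The stool is on top of the table.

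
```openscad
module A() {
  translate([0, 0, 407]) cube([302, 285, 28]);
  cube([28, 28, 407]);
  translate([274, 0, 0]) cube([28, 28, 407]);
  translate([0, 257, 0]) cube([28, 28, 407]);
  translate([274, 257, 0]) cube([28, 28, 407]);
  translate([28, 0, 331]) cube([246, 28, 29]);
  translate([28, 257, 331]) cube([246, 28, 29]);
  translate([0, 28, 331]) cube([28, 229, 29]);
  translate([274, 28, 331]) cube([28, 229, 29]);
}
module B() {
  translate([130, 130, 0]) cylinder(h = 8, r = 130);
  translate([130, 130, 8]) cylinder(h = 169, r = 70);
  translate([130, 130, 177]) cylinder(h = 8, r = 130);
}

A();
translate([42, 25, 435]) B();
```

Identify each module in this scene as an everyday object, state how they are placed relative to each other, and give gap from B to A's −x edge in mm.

A is a stool. B is a spool. The spool is on top of the stool. The gap from the spool to the stool's −x edge is 42 mm.

The spool's min-x is at 42; the stool's min-x is 0; gap = 42 mm.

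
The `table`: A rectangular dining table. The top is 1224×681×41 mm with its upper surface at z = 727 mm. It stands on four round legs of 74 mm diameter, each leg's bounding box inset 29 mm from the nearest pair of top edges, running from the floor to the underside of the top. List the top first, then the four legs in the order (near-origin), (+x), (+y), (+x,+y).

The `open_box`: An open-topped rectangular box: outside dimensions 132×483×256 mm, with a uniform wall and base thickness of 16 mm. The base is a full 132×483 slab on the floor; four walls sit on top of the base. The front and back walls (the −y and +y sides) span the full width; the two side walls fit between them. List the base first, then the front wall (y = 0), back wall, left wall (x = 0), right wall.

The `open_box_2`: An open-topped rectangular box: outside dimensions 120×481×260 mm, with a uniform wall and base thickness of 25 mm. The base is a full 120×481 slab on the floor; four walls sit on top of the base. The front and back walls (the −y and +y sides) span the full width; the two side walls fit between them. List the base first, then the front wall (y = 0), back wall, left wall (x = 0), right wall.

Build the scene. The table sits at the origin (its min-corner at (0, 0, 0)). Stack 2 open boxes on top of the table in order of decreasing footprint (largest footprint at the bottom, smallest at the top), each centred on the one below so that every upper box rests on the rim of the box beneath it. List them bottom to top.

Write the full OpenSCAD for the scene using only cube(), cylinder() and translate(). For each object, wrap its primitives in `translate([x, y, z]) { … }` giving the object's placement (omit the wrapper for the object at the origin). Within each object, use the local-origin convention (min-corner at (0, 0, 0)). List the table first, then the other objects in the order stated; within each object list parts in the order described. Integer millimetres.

translate([0, 0, 686]) cube([1224, 681, 41]);
translate([66, 66, 0]) cylinder(h = 686, r = 37);
translate([1158, 66, 0]) cylinder(h = 686, r = 37);
translate([66, 615, 0]) cylinder(h = 686, r = 37);
translate([1158, 615, 0]) cylinder(h = 686, r = 37);
translate([546, 99, 727]) {
  cube([132, 483, 16]);
  translate([0, 0, 16]) cube([132, 16, 240]);
  translate([0, 467, 16]) cube([132, 16, 240]);
  translate([0, 16, 16]) cube([16, 451, 240]);
  translate([116, 16, 16]) cube([16, 451, 240]);
}
translate([552, 100, 983]) {
  cube([120, 481, 25]);
  translate([0, 0, 25]) cube([120, 25, 235]);
  translate([0, 456, 25]) cube([120, 25, 235]);
  translate([0, 25, 25]) cube([25, 431, 235]);
  translate([95, 25, 25]) cube([25, 431, 235]);
}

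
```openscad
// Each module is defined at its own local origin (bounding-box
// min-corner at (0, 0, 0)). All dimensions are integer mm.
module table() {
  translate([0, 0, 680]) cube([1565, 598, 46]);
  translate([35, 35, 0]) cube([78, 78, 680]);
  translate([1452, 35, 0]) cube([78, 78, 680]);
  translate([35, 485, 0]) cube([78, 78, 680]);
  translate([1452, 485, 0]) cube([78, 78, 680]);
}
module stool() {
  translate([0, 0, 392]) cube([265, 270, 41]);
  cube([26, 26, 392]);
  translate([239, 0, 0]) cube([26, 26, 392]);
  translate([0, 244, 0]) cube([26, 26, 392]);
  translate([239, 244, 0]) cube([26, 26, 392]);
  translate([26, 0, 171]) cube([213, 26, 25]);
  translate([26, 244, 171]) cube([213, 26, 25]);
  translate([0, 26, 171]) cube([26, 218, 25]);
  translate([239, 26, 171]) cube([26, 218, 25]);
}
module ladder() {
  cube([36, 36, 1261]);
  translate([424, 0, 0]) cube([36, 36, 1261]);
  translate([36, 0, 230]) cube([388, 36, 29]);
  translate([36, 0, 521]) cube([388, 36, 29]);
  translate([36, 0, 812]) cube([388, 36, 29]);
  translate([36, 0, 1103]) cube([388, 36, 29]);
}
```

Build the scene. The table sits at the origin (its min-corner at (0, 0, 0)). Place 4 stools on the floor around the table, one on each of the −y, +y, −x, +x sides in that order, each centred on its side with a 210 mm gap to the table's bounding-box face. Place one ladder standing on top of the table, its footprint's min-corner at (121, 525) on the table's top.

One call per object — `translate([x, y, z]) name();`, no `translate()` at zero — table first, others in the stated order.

table();
translate([650, -480, 0]) stool();
translate([650, 808, 0]) stool();
translate([-475, 164, 0]) stool();
translate([1775, 164, 0]) stool();
translate([121, 525, 726]) ladder();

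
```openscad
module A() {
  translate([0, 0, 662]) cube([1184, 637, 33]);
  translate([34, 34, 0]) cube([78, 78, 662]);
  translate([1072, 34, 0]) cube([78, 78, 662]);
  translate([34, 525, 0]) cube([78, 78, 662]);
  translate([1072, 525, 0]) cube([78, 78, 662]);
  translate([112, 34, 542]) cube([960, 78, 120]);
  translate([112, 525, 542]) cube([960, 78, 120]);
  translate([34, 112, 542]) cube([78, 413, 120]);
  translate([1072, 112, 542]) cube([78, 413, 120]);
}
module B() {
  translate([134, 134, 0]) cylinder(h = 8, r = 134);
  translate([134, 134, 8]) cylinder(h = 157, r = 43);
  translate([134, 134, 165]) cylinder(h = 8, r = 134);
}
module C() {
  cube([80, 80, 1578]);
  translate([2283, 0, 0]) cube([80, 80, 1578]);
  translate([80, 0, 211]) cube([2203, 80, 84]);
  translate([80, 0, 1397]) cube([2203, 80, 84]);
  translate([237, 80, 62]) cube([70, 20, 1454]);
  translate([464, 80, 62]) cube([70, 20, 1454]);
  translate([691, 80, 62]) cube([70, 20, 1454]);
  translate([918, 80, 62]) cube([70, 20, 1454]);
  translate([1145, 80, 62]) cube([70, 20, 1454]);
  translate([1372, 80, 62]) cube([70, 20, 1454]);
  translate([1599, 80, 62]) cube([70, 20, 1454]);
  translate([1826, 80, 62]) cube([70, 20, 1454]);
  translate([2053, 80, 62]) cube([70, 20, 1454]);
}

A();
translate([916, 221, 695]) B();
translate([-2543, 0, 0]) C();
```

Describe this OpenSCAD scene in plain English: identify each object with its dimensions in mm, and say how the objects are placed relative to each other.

A is a table with a 1184×637 mm rectangular top, 33 mm thick, top surface at z = 695 mm, supported by four 78×78 mm square legs, each inset 34 mm from the nearest pair of top edges, running from the floor. Four apron rails, 78 mm thick and 120 mm tall, run between adjacent legs with their top edges flush with the underside of the top and their outer faces flush with the legs' outer faces.

B is a spool: two coaxial disc flanges of radius 134 mm and thickness 8 mm, joined by a core cylinder of radius 43 mm and height 157 mm. The lower flange rests on z = 0 and the three cylinders share a vertical axis.

C is a fence section. Two 80×80 mm posts, 1578 mm tall, stand on the floor with a clear span of 2203 mm between their inner faces. Two horizontal rails of 80×84 mm section span the gap between the posts with their undersides at z = 211 mm and z = 1397 mm, flush with the posts' −y face. 9 pickets, each 70 mm wide, 20 mm thick and 1454 mm tall, are fixed to the +y face of the rails with their bottoms at z = 62 mm, evenly spaced across the span with equal gaps (rounded down to the nearest mm) at the −x end and between each pair — any rounding remainder accumulates at the +x end.

The spool is on top of the table. The fence section is on the floor beside the table on its −x side.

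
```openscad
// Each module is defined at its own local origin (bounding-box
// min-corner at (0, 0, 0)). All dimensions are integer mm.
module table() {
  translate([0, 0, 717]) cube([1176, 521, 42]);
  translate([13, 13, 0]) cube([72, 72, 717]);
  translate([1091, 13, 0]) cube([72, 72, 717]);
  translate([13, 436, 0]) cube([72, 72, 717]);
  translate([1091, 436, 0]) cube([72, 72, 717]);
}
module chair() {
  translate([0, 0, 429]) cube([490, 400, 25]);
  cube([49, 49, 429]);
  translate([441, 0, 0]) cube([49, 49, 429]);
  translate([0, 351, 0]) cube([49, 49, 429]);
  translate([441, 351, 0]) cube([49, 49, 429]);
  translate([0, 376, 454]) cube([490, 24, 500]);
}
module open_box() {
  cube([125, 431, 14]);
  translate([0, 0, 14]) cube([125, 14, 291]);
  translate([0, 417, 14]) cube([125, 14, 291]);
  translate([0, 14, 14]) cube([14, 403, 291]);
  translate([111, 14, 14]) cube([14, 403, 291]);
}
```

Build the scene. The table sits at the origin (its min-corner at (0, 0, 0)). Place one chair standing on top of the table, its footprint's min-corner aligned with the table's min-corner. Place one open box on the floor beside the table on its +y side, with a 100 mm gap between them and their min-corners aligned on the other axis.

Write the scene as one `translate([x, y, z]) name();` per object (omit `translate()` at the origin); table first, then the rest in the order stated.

table();
translate([0, 0, 759]) chair();
translate([0, 621, 0]) open_box();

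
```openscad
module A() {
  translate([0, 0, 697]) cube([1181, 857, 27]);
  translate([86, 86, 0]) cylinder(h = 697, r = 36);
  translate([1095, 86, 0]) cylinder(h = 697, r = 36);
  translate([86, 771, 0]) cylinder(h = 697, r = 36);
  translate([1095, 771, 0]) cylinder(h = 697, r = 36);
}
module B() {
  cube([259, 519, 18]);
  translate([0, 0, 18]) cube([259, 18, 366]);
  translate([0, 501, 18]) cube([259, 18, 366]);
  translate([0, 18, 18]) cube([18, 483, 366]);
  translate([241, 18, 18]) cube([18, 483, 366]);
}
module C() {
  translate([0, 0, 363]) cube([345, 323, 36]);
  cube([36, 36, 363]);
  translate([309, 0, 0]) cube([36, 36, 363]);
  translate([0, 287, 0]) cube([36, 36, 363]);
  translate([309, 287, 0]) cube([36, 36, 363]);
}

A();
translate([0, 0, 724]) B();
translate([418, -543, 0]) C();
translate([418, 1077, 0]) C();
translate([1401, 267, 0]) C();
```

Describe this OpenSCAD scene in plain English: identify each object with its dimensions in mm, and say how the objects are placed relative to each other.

A is a table: top 1181 mm (x) × 857 mm (y), 27 mm thick, upper face at z = 724 mm, on four round legs of 72 mm diameter, each leg's bounding box inset 50 mm from the nearest pair of top edges, running from z = 0 to the bottom of the top.

B is an open-topped rectangular box: outside dimensions 259×519×384 mm, with a uniform wall and base thickness of 18 mm. The base is a full 259×519 slab on the floor; four walls sit on top of the base. The front and back walls (the −y and +y sides) span the full width; the two side walls fit between them.

C is a four-legged stool. The seat is a 345×323×36 mm slab whose top surface is at z = 399 mm; four square legs, each 36×36 mm in cross-section, run from the floor (z = 0) to the underside of the seat, each flush with a corner of the seat.

The open box is on top of the table. Three stools sit around the table at the −y, +y, +x sides.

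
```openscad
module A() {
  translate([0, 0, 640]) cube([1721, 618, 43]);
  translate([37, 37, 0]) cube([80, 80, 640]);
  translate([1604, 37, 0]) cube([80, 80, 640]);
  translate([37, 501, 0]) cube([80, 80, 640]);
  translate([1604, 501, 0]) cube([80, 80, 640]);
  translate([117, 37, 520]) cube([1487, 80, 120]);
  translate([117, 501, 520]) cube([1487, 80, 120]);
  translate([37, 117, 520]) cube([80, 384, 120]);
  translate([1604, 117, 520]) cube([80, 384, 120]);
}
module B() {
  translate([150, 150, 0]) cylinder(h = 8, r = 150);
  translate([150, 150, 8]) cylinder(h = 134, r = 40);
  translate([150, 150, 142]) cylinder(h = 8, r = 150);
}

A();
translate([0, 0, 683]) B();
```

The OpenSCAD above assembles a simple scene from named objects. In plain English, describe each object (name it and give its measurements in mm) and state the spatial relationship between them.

A is a table with a 1721×618 mm rectangular top, 43 mm thick, top surface at z = 683 mm, supported by four 80×80 mm square legs, each inset 37 mm from the nearest pair of top edges, running from the floor. Four apron rails, 80 mm thick and 120 mm tall, run between adjacent legs with their top edges flush with the underside of the top and their outer faces flush with the legs' outer faces.

B is a spool: two coaxial disc flanges of radius 150 mm and thickness 8 mm, joined by a core cylinder of radius 40 mm and height 134 mm. The lower flange rests on z = 0 and the three cylinders share a vertical axis.

The spool is on top of the table.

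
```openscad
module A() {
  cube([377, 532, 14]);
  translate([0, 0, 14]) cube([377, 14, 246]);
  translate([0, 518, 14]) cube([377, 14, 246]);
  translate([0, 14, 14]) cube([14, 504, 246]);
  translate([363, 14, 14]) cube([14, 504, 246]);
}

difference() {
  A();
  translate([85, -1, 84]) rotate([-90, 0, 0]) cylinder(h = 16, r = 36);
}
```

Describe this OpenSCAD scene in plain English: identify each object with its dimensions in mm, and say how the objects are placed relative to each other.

A is an open-topped rectangular box: outside dimensions 377×532×260 mm, with a uniform wall and base thickness of 14 mm. The base is a full 377×532 slab on the floor; four walls sit on top of the base. The front and back walls (the −y and +y sides) span the full width; the two side walls fit between them.

The open box has a circular hole of radius 36 mm through its front wall, centred at (x = 85, z = 84).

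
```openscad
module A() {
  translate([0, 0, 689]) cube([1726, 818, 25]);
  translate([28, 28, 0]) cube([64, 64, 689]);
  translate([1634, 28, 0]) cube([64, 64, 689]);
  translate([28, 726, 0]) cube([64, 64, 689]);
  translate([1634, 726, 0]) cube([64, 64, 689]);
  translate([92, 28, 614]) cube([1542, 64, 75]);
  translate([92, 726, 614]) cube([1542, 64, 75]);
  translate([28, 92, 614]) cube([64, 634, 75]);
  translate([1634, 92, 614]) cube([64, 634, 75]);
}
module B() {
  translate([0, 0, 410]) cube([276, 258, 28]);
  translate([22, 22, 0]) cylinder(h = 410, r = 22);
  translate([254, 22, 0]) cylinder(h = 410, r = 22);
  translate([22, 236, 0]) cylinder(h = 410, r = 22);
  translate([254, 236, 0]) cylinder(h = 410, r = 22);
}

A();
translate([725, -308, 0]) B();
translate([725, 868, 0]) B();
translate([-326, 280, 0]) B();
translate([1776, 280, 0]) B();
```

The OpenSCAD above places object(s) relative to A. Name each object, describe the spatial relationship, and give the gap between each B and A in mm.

A is a table. B is a stool. Four stools sit around the table at the −y, +y, −x, +x sides. The gap between each stool and the table is 50 mm.

Each stool's nearest face is 50 mm from the table's bounding box.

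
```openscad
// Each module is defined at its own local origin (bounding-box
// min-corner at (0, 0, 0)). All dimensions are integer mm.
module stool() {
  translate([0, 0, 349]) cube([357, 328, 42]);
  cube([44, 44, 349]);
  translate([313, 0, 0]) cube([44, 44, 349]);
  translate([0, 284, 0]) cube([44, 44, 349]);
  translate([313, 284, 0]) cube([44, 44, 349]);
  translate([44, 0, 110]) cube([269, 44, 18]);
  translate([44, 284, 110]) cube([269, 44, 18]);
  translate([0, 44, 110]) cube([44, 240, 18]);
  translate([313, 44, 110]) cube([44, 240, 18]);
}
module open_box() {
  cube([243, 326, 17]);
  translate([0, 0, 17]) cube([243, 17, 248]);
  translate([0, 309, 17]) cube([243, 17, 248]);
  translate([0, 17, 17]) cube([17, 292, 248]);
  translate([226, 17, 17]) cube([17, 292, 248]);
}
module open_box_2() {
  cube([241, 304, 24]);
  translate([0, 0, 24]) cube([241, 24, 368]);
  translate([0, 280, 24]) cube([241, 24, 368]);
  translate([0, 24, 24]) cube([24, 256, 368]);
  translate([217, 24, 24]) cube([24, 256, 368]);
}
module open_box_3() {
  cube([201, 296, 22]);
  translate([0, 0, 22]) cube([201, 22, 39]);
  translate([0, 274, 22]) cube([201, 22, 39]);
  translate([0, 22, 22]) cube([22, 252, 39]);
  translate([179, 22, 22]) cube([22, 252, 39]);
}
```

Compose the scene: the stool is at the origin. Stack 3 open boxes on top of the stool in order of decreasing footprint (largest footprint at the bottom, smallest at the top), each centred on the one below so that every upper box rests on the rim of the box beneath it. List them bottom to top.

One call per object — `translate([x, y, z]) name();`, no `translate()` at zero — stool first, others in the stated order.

stool();
translate([57, 1, 391]) open_box();
translate([58, 12, 656]) open_box_2();
translate([78, 16, 1048]) open_box_3();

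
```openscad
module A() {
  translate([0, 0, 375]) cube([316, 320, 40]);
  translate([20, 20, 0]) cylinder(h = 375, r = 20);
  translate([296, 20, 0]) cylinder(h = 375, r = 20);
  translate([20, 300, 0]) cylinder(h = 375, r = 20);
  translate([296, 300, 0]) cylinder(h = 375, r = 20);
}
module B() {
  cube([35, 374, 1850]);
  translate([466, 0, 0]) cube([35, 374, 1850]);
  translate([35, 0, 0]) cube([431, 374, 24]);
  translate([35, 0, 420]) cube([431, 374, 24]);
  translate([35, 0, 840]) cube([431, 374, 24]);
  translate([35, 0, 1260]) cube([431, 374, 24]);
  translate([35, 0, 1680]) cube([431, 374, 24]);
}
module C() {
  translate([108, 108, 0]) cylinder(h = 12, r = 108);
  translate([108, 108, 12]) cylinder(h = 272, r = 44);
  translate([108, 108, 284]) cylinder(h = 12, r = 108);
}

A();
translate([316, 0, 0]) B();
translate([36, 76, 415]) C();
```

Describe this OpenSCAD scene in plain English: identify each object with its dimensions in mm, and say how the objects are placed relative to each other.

A is a simple wooden stool: a rectangular seat 316 mm (x) by 320 mm (y), 40 mm thick, top face at z = 415 mm, on four round legs, each 40 mm in diameter. The legs rest on z = 0, each leg's axis is inset half a diameter from the nearest pair of seat edges (so the leg's bounding box is flush with the corner).

B is a bookshelf 501 mm wide overall, 374 mm deep and 1850 mm tall. The two sides are 35 mm thick vertical panels. 5 horizontal shelves of 24 mm thickness span between the inner faces of the sides; the lowest shelf sits on the floor and shelves are stacked with a clear vertical gap of 396 mm between each pair.

C is a spool: two coaxial disc flanges of radius 108 mm and thickness 12 mm, joined by a core cylinder of radius 44 mm and height 272 mm. The lower flange rests on z = 0 and the three cylinders share a vertical axis.

The bookshelf is against the stool's +x side, with their −y faces flush. The spool is on top of the stool.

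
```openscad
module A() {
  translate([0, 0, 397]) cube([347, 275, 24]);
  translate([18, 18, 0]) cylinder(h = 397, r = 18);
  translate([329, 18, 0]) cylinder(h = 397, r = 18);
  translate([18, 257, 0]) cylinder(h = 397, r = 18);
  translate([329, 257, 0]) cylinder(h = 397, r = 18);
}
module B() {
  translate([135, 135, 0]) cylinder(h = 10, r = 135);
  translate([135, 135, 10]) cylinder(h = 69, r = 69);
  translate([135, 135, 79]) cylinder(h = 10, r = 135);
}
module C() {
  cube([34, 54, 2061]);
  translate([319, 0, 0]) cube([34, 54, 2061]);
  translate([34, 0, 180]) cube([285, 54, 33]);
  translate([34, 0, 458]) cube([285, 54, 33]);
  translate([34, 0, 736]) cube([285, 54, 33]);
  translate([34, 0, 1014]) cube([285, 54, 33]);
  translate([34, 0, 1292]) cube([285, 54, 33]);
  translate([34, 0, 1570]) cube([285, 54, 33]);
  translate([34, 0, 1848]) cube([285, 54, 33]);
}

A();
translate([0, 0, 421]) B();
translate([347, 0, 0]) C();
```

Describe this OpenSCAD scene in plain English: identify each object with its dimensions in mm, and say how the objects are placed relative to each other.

A is a four-legged stool. The seat is a 347×275×24 mm slab whose top surface is at z = 421 mm; four round legs, each 36 mm in diameter, run from the floor (z = 0) to the underside of the seat, each leg's axis is inset half a diameter from the nearest pair of seat edges (so the leg's bounding box is flush with the corner).

B is a spool: two coaxial disc flanges of radius 135 mm and thickness 10 mm, joined by a core cylinder of radius 69 mm and height 69 mm. The lower flange rests on z = 0 and the three cylinders share a vertical axis.

C is a straight ladder. Two 34×54 mm vertical rails, 2061 mm tall, stand 353 mm apart (outside-to-outside) with their front faces coplanar on the −y side. 7 rungs, each 54 mm deep and 33 mm tall, span between the inner faces of the rails, front faces flush with the rails. The lowest rung's underside is at z = 180 mm and rungs are spaced 278 mm apart (underside to underside).

The spool is on top of the stool. The ladder is against the stool's +x side, with their −y faces flush.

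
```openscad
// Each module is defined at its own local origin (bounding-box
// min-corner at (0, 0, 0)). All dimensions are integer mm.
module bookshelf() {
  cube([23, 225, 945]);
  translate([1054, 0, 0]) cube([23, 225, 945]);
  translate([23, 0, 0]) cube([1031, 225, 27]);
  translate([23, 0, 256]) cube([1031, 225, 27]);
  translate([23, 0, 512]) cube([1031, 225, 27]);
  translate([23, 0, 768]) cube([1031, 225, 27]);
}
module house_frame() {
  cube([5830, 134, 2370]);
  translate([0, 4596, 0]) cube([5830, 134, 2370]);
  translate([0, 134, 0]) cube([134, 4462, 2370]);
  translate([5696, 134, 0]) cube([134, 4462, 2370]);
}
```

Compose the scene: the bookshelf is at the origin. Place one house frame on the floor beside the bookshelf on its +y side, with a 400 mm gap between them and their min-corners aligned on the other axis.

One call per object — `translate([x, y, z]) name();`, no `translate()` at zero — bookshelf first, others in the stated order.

bookshelf();
translate([0, 625, 0]) house_frame();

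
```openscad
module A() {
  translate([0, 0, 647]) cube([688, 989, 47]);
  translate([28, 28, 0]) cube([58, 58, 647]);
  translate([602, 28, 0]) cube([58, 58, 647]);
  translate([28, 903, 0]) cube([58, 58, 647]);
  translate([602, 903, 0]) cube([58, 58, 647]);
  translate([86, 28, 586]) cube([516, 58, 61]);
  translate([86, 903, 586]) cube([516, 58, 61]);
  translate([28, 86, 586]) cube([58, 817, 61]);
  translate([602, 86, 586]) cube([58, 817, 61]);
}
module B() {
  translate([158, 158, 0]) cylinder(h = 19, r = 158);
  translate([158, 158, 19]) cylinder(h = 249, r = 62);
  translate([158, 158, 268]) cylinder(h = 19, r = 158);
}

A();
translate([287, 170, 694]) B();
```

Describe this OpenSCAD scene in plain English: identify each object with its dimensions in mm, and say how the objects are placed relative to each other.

A is a table with a 688×989 mm rectangular top, 47 mm thick, top surface at z = 694 mm, supported by four 58×58 mm square legs, each inset 28 mm from the nearest pair of top edges, running from the floor. Four apron rails, 58 mm thick and 61 mm tall, run between adjacent legs with their top edges flush with the underside of the top and their outer faces flush with the legs' outer faces.

B is a spool: two coaxial disc flanges of radius 158 mm and thickness 19 mm, joined by a core cylinder of radius 62 mm and height 249 mm. The lower flange rests on z = 0 and the three cylinders share a vertical axis.

The spool is on top of the table.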